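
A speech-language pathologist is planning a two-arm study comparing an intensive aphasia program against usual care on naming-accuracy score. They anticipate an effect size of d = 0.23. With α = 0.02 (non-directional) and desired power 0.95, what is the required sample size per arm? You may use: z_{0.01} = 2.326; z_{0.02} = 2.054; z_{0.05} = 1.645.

n = 597 per group

For two independent groups with equal n: n = 2·((z_{α/2} + z_β) / d)².
z_{α/2} + z_β = 2.326 + 1.645 = 3.971.
n = 2 × (3.971 / 0.23)² = 2 × 17.265² = 2 × 298.09 = 596.2.
Round up to the next whole participant.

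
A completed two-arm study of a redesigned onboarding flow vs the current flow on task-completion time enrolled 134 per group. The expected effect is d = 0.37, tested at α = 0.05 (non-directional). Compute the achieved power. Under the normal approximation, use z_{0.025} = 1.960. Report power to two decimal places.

For two equal groups, power = Φ(d·√(n/2) − z_{α/2}).
d·√(n/2) = 0.37 × √(134/2) = 0.37 × 8.185 = 3.029.
z_β = 3.029 − 1.960 = 1.069.
Power = Φ(1.069) = 0.857.

power ≈ 0.86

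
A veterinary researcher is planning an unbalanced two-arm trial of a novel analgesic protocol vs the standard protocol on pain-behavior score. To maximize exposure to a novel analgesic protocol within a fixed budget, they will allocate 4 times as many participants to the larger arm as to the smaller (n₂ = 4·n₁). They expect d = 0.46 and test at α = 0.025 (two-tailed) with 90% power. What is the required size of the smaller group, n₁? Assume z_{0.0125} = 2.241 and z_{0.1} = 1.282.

n₁ = 74

With allocation ratio k = n₂/n₁ = 4, Var(x̄₁−x̄₂) = σ²(1/n₁ + 1/(k·n₁)) = σ²·(k+1)/(k·n₁).
So n₁ = (1 + 1/k)·((z_{α/2} + z_β)/d)² = 1.250 × (3.523/0.46)².
n₁ = 1.250 × 58.66 = 73.3.
Round up: n₁ = 74, giving n₂ = 4 × 74 = 296.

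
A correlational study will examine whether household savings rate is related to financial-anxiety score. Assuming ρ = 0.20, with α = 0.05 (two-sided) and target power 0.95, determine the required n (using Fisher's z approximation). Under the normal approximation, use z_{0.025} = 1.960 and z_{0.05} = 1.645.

Fisher's z: C = ½·ln((1+r)/(1−r)) = ½·ln(1.5000) = 0.2027.
n = ((z_{α/2} + z_β)/C)² + 3.
(1.960 + 1.645) / 0.2027 = 3.605 / 0.2027 = 17.785.
n = 17.785² + 3 = 316.30 + 3 = 319.3.
Round up.

n = 320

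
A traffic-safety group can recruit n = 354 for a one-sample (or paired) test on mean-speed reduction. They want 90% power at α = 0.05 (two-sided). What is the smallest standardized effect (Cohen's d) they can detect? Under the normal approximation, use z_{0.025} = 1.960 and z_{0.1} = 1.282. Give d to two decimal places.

For a single sample (or paired design) of n = 354: d_min = (z_{α/2} + z_β)/√n.
z-sum = 1.960 + 1.282 = 3.242.
d_min = 3.242 / √354 = 3.242 / 18.815 = 0.172.

d_min ≈ 0.17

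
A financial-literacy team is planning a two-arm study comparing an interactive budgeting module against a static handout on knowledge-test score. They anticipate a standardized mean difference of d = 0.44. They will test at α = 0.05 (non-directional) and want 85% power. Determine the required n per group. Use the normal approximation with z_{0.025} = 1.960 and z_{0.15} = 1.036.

For two independent groups with equal n: n = 2·((z_{α/2} + z_β) / d)².
z_{α/2} + z_β = 1.960 + 1.036 = 2.996.
n = 2 × (2.996 / 0.44)² = 2 × 6.809² = 2 × 46.36 = 92.7.
Round up to the next whole participant.

n = 93 per group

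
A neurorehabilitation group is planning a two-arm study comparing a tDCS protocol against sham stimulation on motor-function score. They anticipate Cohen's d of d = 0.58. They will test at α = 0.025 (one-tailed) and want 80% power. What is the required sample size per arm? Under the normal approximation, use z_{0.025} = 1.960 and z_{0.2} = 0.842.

n = 47 per group

For two independent groups with equal n: n = 2·((z_{α} + z_β) / d)².
z_{α} + z_β = 1.960 + 0.842 = 2.802.
n = 2 × (2.802 / 0.58)² = 2 × 4.831² = 2 × 23.34 = 46.7.
Round up to the next whole participant.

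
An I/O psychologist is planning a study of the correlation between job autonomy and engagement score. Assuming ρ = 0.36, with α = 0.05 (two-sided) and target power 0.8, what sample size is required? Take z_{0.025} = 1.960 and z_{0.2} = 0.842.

Fisher's z: C = ½·ln((1+r)/(1−r)) = ½·ln(2.1250) = 0.3769.
n = ((z_{α/2} + z_β)/C)² + 3.
(1.960 + 0.842) / 0.3769 = 2.802 / 0.3769 = 7.434.
n = 7.434² + 3 = 55.27 + 3 = 58.3.
Round up.

n = 59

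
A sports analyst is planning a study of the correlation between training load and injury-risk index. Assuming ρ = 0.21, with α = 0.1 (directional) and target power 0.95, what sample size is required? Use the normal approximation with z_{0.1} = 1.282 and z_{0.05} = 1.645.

Fisher's z: C = ½·ln((1+r)/(1−r)) = ½·ln(1.5316) = 0.2132.
n = ((z_{α} + z_β)/C)² + 3.
(1.282 + 1.645) / 0.2132 = 2.927 / 0.2132 = 13.729.
n = 13.729² + 3 = 188.48 + 3 = 191.5.
Round up.

n = 192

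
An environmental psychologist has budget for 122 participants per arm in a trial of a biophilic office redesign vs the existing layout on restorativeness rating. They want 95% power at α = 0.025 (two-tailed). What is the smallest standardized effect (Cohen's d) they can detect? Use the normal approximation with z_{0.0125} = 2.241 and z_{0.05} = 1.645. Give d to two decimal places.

d_min ≈ 0.50

For two independent groups of n = 122 each: d_min = (z_{α/2} + z_β)·√(2/n).
z-sum = 2.241 + 1.645 = 3.886.
d_min = 3.886 × √(2/122) = 3.886 × 0.1280 = 0.498.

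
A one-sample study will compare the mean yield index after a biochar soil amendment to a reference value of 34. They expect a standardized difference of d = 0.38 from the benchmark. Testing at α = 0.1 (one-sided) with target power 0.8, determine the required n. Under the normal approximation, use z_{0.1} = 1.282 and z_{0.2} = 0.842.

n = 32

For a one-sample test: n = ((z_{α} + z_β) / d)².
z_{α} + z_β = 1.282 + 0.842 = 2.124.
n = (2.124 / 0.38)² = 5.589² = 31.24.
Round up.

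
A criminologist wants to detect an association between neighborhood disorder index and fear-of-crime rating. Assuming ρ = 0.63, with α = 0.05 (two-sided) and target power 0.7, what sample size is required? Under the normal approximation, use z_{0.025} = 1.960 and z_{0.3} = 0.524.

Fisher's z: C = ½·ln((1+r)/(1−r)) = ½·ln(4.4054) = 0.7414.
n = ((z_{α/2} + z_β)/C)² + 3.
(1.960 + 0.524) / 0.7414 = 2.484 / 0.7414 = 3.350.
n = 3.350² + 3 = 11.23 + 3 = 14.2.
Round up.

n = 15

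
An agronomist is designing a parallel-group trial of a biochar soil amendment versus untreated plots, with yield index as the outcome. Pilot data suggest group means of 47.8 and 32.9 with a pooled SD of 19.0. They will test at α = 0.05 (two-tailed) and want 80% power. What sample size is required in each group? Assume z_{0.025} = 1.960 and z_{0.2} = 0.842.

n = 26 per group

Cohen's d = |M₁ − M₂| / SD_pooled = |47.8 − 32.9| / 19.0 = 14.9 / 19.0 = 0.784.
For two independent groups with equal n: n = 2·((z_{α/2} + z_β) / d)².
z_{α/2} + z_β = 1.960 + 0.842 = 2.802.
n = 2 × (2.802 / 0.784)² = 2 × 3.574² = 2 × 12.77 = 25.5.
Round up to the next whole participant.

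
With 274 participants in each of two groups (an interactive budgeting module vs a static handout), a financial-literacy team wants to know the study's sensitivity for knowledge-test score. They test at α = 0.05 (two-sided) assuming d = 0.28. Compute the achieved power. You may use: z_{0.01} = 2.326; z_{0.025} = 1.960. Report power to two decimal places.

power ≈ 0.91

For two equal groups, power = Φ(d·√(n/2) − z_{α/2}).
d·√(n/2) = 0.28 × √(274/2) = 0.28 × 11.705 = 3.277.
z_β = 3.277 − 1.960 = 1.317.
Power = Φ(1.317) = 0.906.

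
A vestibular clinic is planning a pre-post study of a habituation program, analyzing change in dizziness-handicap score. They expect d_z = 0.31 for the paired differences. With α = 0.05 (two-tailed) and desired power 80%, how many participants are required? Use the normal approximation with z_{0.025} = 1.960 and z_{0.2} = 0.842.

For a paired (one-sample on differences) test: n = ((z_{α/2} + z_β) / d)².
z_{α/2} + z_β = 1.960 + 0.842 = 2.802.
n = (2.802 / 0.31)² = 9.039² = 81.70.
Round up.

n = 82 pairs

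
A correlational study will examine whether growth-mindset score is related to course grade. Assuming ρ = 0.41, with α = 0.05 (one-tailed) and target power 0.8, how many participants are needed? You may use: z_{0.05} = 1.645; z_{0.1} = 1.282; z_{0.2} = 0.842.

n = 36

Fisher's z: C = ½·ln((1+r)/(1−r)) = ½·ln(2.3898) = 0.4356.
n = ((z_{α} + z_β)/C)² + 3.
(1.645 + 0.842) / 0.4356 = 2.487 / 0.4356 = 5.709.
n = 5.709² + 3 = 32.60 + 3 = 35.6.
Round up.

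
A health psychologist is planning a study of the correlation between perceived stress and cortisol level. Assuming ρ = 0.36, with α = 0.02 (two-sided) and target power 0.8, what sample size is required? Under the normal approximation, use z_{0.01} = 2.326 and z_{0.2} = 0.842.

Fisher's z: C = ½·ln((1+r)/(1−r)) = ½·ln(2.1250) = 0.3769.
n = ((z_{α/2} + z_β)/C)² + 3.
(2.326 + 0.842) / 0.3769 = 3.168 / 0.3769 = 8.405.
n = 8.405² + 3 = 70.65 + 3 = 73.7.
Round up.

n = 74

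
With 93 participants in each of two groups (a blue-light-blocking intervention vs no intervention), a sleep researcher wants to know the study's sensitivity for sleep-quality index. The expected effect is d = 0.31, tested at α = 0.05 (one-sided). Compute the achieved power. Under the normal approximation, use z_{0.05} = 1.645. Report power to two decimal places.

power ≈ 0.68

For two equal groups, power = Φ(d·√(n/2) − z_{α}).
d·√(n/2) = 0.31 × √(93/2) = 0.31 × 6.819 = 2.114.
z_β = 2.114 − 1.645 = 0.469.
Power = Φ(0.469) = 0.680.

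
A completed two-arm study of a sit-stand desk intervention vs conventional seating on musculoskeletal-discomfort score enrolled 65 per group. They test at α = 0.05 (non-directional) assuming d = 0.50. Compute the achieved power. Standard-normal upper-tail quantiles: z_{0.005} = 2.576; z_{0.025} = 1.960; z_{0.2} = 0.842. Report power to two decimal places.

For two equal groups, power = Φ(d·√(n/2) − z_{α/2}).
d·√(n/2) = 0.50 × √(65/2) = 0.50 × 5.701 = 2.850.
z_β = 2.850 − 1.960 = 0.890.
Power = Φ(0.890) = 0.813.

power ≈ 0.81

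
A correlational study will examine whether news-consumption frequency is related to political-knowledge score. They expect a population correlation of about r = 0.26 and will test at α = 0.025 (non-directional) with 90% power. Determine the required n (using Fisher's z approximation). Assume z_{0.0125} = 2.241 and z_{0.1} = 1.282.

n = 179

Fisher's z: C = ½·ln((1+r)/(1−r)) = ½·ln(1.7027) = 0.2661.
n = ((z_{α/2} + z_β)/C)² + 3.
(2.241 + 1.282) / 0.2661 = 3.523 / 0.2661 = 13.239.
n = 13.239² + 3 = 175.28 + 3 = 178.3.
Round up.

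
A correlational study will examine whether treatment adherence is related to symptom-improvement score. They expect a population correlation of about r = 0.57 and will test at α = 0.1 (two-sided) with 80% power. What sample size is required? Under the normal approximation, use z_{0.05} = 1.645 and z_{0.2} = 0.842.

n = 18

Fisher's z: C = ½·ln((1+r)/(1−r)) = ½·ln(3.6512) = 0.6475.
n = ((z_{α/2} + z_β)/C)² + 3.
(1.645 + 0.842) / 0.6475 = 2.487 / 0.6475 = 3.841.
n = 3.841² + 3 = 14.75 + 3 = 17.8.
Round up.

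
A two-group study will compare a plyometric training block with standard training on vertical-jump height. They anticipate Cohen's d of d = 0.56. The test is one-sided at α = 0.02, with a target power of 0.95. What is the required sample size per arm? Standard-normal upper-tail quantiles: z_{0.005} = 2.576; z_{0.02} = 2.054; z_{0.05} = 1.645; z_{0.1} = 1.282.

For two independent groups with equal n: n = 2·((z_{α} + z_β) / d)².
z_{α} + z_β = 2.054 + 1.645 = 3.699.
n = 2 × (3.699 / 0.56)² = 2 × 6.605² = 2 × 43.63 = 87.3.
Round up to the next whole participant.

n = 88 per group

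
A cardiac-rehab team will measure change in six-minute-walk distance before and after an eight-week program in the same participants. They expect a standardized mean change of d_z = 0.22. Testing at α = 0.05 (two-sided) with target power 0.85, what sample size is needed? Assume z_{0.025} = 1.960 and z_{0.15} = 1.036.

For a paired (one-sample on differences) test: n = ((z_{α/2} + z_β) / d)².
z_{α/2} + z_β = 1.960 + 1.036 = 2.996.
n = (2.996 / 0.22)² = 13.618² = 185.45.
Round up.

n = 186 pairs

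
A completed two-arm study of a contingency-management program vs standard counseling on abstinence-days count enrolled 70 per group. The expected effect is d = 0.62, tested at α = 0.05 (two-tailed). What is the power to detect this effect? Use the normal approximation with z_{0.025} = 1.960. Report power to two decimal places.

power ≈ 0.96

For two equal groups, power = Φ(d·√(n/2) − z_{α/2}).
d·√(n/2) = 0.62 × √(70/2) = 0.62 × 5.916 = 3.668.
z_β = 3.668 − 1.960 = 1.708.
Power = Φ(1.708) = 0.956.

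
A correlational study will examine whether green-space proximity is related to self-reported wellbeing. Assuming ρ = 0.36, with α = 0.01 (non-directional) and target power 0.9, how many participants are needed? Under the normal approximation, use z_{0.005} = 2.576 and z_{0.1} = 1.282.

Fisher's z: C = ½·ln((1+r)/(1−r)) = ½·ln(2.1250) = 0.3769.
n = ((z_{α/2} + z_β)/C)² + 3.
(2.576 + 1.282) / 0.3769 = 3.858 / 0.3769 = 10.236.
n = 10.236² + 3 = 104.78 + 3 = 107.8.
Round up.

n = 108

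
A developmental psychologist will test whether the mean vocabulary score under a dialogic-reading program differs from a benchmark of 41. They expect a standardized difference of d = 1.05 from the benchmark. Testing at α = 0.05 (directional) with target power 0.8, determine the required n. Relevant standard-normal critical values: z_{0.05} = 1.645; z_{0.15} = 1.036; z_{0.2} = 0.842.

For a one-sample test: n = ((z_{α} + z_β) / d)².
z_{α} + z_β = 1.645 + 0.842 = 2.487.
n = (2.487 / 1.05)² = 2.369² = 5.61.
Round up.

n = 6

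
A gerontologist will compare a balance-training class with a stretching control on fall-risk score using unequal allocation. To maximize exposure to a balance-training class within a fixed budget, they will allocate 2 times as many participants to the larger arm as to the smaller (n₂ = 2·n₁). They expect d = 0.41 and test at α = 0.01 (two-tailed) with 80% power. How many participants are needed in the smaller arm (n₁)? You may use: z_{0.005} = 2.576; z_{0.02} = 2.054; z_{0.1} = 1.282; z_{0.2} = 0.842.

n₁ = 105

With allocation ratio k = n₂/n₁ = 2, Var(x̄₁−x̄₂) = σ²(1/n₁ + 1/(k·n₁)) = σ²·(k+1)/(k·n₁).
So n₁ = (1 + 1/k)·((z_{α/2} + z_β)/d)² = 1.500 × (3.418/0.41)².
n₁ = 1.500 × 69.50 = 104.2.
Round up: n₁ = 105, giving n₂ = 2 × 105 = 210.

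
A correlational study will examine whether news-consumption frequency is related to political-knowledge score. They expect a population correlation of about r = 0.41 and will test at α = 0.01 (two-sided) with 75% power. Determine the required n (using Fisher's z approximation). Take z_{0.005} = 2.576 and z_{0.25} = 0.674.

Fisher's z: C = ½·ln((1+r)/(1−r)) = ½·ln(2.3898) = 0.4356.
n = ((z_{α/2} + z_β)/C)² + 3.
(2.576 + 0.674) / 0.4356 = 3.250 / 0.4356 = 7.461.
n = 7.461² + 3 = 55.67 + 3 = 58.7.
Round up.

n = 59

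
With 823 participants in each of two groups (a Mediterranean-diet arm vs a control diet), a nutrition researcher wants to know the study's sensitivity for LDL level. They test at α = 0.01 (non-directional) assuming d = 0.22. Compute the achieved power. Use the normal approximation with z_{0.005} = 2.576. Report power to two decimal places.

For two equal groups, power = Φ(d·√(n/2) − z_{α/2}).
d·√(n/2) = 0.22 × √(823/2) = 0.22 × 20.285 = 4.463.
z_β = 4.463 − 2.576 = 1.887.
Power = Φ(1.887) = 0.970.

power ≈ 0.97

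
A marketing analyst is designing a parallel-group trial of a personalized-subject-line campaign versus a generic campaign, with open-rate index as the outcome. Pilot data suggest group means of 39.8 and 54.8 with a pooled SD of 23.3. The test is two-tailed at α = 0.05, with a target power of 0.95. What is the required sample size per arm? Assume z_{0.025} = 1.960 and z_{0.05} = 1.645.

Cohen's d = |M₁ − M₂| / SD_pooled = |39.8 − 54.8| / 23.3 = 15.0 / 23.3 = 0.644.
For two independent groups with equal n: n = 2·((z_{α/2} + z_β) / d)².
z_{α/2} + z_β = 1.960 + 1.645 = 3.605.
n = 2 × (3.605 / 0.644)² = 2 × 5.598² = 2 × 31.34 = 62.7.
Round up to the next whole participant.

n = 63 per group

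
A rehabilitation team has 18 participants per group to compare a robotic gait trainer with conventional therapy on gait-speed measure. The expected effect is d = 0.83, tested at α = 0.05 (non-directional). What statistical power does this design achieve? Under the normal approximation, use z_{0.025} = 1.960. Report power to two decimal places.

For two equal groups, power = Φ(d·√(n/2) − z_{α/2}).
d·√(n/2) = 0.83 × √(18/2) = 0.83 × 3.000 = 2.490.
z_β = 2.490 − 1.960 = 0.530.
Power = Φ(0.530) = 0.702.

power ≈ 0.70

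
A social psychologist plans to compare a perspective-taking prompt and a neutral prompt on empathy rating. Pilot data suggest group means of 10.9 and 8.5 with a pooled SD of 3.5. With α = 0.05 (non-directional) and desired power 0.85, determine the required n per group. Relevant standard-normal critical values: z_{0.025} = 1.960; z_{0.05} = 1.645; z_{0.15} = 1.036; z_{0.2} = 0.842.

n = 39 per group

Cohen's d = |M₁ − M₂| / SD_pooled = |10.9 − 8.5| / 3.5 = 2.4 / 3.5 = 0.686.
For two independent groups with equal n: n = 2·((z_{α/2} + z_β) / d)².
z_{α/2} + z_β = 1.960 + 1.036 = 2.996.
n = 2 × (2.996 / 0.686)² = 2 × 4.367² = 2 × 19.07 = 38.1.
Round up to the next whole participant.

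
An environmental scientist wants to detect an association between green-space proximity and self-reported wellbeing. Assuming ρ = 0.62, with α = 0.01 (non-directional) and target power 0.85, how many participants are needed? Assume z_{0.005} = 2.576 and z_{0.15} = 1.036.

n = 28

Fisher's z: C = ½·ln((1+r)/(1−r)) = ½·ln(4.2632) = 0.7250.
n = ((z_{α/2} + z_β)/C)² + 3.
(2.576 + 1.036) / 0.7250 = 3.612 / 0.7250 = 4.982.
n = 4.982² + 3 = 24.82 + 3 = 27.8.
Round up.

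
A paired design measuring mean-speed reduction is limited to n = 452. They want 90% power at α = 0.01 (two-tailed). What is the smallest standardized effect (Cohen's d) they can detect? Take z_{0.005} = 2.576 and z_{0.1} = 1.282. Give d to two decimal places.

For a single sample (or paired design) of n = 452: d_min = (z_{α/2} + z_β)/√n.
z-sum = 2.576 + 1.282 = 3.858.
d_min = 3.858 / √452 = 3.858 / 21.260 = 0.181.

d_min ≈ 0.18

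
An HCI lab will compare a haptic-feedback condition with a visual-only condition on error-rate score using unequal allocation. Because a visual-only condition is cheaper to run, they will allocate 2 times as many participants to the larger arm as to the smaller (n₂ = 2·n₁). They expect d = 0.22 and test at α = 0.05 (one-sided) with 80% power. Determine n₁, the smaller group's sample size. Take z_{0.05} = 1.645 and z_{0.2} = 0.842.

n₁ = 192

With allocation ratio k = n₂/n₁ = 2, Var(x̄₁−x̄₂) = σ²(1/n₁ + 1/(k·n₁)) = σ²·(k+1)/(k·n₁).
So n₁ = (1 + 1/k)·((z_{α} + z_β)/d)² = 1.500 × (2.487/0.22)².
n₁ = 1.500 × 127.79 = 191.7.
Round up: n₁ = 192, giving n₂ = 2 × 192 = 384.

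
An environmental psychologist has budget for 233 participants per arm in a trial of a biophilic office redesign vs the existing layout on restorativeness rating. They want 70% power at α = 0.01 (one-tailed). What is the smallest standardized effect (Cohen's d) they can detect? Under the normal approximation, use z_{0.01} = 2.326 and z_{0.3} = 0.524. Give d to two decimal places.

For two independent groups of n = 233 each: d_min = (z_{α} + z_β)·√(2/n).
z-sum = 2.326 + 0.524 = 2.850.
d_min = 2.850 × √(2/233) = 2.850 × 0.0926 = 0.264.

d_min ≈ 0.26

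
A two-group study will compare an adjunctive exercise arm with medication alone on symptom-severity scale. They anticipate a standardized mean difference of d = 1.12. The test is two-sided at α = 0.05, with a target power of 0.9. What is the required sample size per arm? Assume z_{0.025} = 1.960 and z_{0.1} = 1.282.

For two independent groups with equal n: n = 2·((z_{α/2} + z_β) / d)².
z_{α/2} + z_β = 1.960 + 1.282 = 3.242.
n = 2 × (3.242 / 1.12)² = 2 × 2.895² = 2 × 8.38 = 16.8.
Round up to the next whole participant.

n = 17 per group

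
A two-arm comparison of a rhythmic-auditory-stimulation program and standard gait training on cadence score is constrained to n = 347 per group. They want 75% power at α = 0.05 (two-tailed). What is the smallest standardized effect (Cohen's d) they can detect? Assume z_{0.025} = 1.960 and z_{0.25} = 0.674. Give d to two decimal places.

For two independent groups of n = 347 each: d_min = (z_{α/2} + z_β)·√(2/n).
z-sum = 1.960 + 0.674 = 2.634.
d_min = 2.634 × √(2/347) = 2.634 × 0.0759 = 0.200.

d_min ≈ 0.20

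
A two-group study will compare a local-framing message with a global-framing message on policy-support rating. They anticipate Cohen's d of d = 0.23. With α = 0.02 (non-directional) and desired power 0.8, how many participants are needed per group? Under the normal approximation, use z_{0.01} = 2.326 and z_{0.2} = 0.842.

For two independent groups with equal n: n = 2·((z_{α/2} + z_β) / d)².
z_{α/2} + z_β = 2.326 + 0.842 = 3.168.
n = 2 × (3.168 / 0.23)² = 2 × 13.774² = 2 × 189.72 = 379.4.
Round up to the next whole participant.

n = 380 per group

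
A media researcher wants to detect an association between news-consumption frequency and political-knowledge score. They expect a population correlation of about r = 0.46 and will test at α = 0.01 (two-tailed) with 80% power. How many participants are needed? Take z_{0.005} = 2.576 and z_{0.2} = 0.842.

Fisher's z: C = ½·ln((1+r)/(1−r)) = ½·ln(2.7037) = 0.4973.
n = ((z_{α/2} + z_β)/C)² + 3.
(2.576 + 0.842) / 0.4973 = 3.418 / 0.4973 = 6.873.
n = 6.873² + 3 = 47.24 + 3 = 50.2.
Round up.

n = 51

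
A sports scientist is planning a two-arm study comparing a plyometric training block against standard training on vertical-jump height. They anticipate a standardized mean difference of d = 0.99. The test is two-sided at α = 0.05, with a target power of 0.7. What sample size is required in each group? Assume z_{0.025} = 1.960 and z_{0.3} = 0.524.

For two independent groups with equal n: n = 2·((z_{α/2} + z_β) / d)².
z_{α/2} + z_β = 1.960 + 0.524 = 2.484.
n = 2 × (2.484 / 0.99)² = 2 × 2.509² = 2 × 6.30 = 12.6.
Round up to the next whole participant.

n = 13 per group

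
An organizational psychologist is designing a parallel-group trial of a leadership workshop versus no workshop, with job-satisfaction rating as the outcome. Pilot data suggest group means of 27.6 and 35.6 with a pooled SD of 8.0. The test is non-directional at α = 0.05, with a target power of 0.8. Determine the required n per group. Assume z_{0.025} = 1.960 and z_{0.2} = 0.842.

n = 16 per group

Cohen's d = |M₁ − M₂| / SD_pooled = |27.6 − 35.6| / 8.0 = 8.0 / 8.0 = 1.000.
For two independent groups with equal n: n = 2·((z_{α/2} + z_β) / d)².
z_{α/2} + z_β = 1.960 + 0.842 = 2.802.
n = 2 × (2.802 / 1.000)² = 2 × 2.802² = 2 × 7.85 = 15.7.
Round up to the next whole participant.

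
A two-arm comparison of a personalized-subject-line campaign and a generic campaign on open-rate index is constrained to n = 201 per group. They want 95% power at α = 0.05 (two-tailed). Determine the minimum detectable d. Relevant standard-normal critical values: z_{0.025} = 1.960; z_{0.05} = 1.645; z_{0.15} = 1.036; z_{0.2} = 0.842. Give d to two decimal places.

For two independent groups of n = 201 each: d_min = (z_{α/2} + z_β)·√(2/n).
z-sum = 1.960 + 1.645 = 3.605.
d_min = 3.605 × √(2/201) = 3.605 × 0.0998 = 0.360.

d_min ≈ 0.36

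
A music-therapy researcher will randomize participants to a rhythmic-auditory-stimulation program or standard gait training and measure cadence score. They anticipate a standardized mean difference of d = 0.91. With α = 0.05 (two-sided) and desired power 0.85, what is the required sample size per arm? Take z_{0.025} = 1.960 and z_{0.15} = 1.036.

n = 22 per group

For two independent groups with equal n: n = 2·((z_{α/2} + z_β) / d)².
z_{α/2} + z_β = 1.960 + 1.036 = 2.996.
n = 2 × (2.996 / 0.91)² = 2 × 3.292² = 2 × 10.84 = 21.7.
Round up to the next whole participant.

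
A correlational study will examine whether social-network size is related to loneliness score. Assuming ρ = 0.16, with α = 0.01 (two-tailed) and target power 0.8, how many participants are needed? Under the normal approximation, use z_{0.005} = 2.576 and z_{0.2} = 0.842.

n = 452

Fisher's z: C = ½·ln((1+r)/(1−r)) = ½·ln(1.3810) = 0.1614.
n = ((z_{α/2} + z_β)/C)² + 3.
(2.576 + 0.842) / 0.1614 = 3.418 / 0.1614 = 21.177.
n = 21.177² + 3 = 448.47 + 3 = 451.5.
Round up.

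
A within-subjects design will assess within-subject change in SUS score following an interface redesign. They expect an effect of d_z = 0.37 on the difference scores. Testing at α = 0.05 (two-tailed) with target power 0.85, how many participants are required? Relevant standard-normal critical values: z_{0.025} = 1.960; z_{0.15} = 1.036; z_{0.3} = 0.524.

For a paired (one-sample on differences) test: n = ((z_{α/2} + z_β) / d)².
z_{α/2} + z_β = 1.960 + 1.036 = 2.996.
n = (2.996 / 0.37)² = 8.097² = 65.57.
Round up.

n = 66 pairs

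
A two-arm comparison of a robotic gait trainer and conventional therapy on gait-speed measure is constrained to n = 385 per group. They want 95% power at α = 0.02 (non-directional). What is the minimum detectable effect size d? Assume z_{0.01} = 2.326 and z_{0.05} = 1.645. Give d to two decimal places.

For two independent groups of n = 385 each: d_min = (z_{α/2} + z_β)·√(2/n).
z-sum = 2.326 + 1.645 = 3.971.
d_min = 3.971 × √(2/385) = 3.971 × 0.0721 = 0.286.

d_min ≈ 0.29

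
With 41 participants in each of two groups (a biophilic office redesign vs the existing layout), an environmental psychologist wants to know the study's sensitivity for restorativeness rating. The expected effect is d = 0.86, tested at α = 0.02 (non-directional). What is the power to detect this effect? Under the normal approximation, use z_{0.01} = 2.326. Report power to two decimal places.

power ≈ 0.94

For two equal groups, power = Φ(d·√(n/2) − z_{α/2}).
d·√(n/2) = 0.86 × √(41/2) = 0.86 × 4.528 = 3.894.
z_β = 3.894 − 2.326 = 1.568.
Power = Φ(1.568) = 0.942.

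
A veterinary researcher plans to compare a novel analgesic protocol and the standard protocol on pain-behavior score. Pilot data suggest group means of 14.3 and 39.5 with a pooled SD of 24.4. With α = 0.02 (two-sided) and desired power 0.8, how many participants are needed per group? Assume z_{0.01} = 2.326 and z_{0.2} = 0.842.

Cohen's d = |M₁ − M₂| / SD_pooled = |14.3 − 39.5| / 24.4 = 25.2 / 24.4 = 1.033.
For two independent groups with equal n: n = 2·((z_{α/2} + z_β) / d)².
z_{α/2} + z_β = 2.326 + 0.842 = 3.168.
n = 2 × (3.168 / 1.033)² = 2 × 3.067² = 2 × 9.41 = 18.8.
Round up to the next whole participant.

n = 19 per group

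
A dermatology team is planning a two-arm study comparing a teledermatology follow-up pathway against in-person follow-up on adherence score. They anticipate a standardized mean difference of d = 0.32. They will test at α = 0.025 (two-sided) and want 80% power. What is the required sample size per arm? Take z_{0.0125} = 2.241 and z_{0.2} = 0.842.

For two independent groups with equal n: n = 2·((z_{α/2} + z_β) / d)².
z_{α/2} + z_β = 2.241 + 0.842 = 3.083.
n = 2 × (3.083 / 0.32)² = 2 × 9.634² = 2 × 92.82 = 185.6.
Round up to the next whole participant.

n = 186 per group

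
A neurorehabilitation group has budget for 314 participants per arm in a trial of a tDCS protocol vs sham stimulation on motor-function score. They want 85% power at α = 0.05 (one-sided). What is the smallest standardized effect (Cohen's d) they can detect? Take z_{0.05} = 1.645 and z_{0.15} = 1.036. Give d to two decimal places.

d_min ≈ 0.21

For two independent groups of n = 314 each: d_min = (z_{α} + z_β)·√(2/n).
z-sum = 1.645 + 1.036 = 2.681.
d_min = 2.681 × √(2/314) = 2.681 × 0.0798 = 0.214.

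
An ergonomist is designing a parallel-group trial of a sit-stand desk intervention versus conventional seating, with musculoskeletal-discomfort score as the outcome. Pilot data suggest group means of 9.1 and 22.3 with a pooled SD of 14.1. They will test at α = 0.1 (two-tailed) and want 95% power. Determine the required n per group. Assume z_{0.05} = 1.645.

Cohen's d = |M₁ − M₂| / SD_pooled = |9.1 − 22.3| / 14.1 = 13.2 / 14.1 = 0.936.
For two independent groups with equal n: n = 2·((z_{α/2} + z_β) / d)².
z_{α/2} + z_β = 1.645 + 1.645 = 3.290.
n = 2 × (3.290 / 0.936)² = 2 × 3.515² = 2 × 12.35 = 24.7.
Round up to the next whole participant.

n = 25 per group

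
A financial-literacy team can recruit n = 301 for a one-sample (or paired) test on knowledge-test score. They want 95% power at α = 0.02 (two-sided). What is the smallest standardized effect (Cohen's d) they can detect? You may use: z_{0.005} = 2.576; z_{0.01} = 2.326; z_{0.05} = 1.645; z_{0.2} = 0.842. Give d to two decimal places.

d_min ≈ 0.23

For a single sample (or paired design) of n = 301: d_min = (z_{α/2} + z_β)/√n.
z-sum = 2.326 + 1.645 = 3.971.
d_min = 3.971 / √301 = 3.971 / 17.349 = 0.229.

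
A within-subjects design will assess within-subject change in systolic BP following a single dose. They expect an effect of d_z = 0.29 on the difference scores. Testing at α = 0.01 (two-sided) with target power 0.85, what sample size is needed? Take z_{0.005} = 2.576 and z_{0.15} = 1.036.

n = 156 pairs

For a paired (one-sample on differences) test: n = ((z_{α/2} + z_β) / d)².
z_{α/2} + z_β = 2.576 + 1.036 = 3.612.
n = (3.612 / 0.29)² = 12.455² = 155.13.
Round up.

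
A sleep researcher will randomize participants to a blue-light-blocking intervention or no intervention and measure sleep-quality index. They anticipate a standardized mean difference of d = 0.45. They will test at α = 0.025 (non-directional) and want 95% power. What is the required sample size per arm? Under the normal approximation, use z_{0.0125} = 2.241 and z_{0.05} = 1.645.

For two independent groups with equal n: n = 2·((z_{α/2} + z_β) / d)².
z_{α/2} + z_β = 2.241 + 1.645 = 3.886.
n = 2 × (3.886 / 0.45)² = 2 × 8.636² = 2 × 74.57 = 149.1.
Round up to the next whole participant.

n = 150 per group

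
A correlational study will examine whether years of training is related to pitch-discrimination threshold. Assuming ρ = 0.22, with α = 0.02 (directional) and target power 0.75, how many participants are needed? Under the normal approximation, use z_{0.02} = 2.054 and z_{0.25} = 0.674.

Fisher's z: C = ½·ln((1+r)/(1−r)) = ½·ln(1.5641) = 0.2237.
n = ((z_{α} + z_β)/C)² + 3.
(2.054 + 0.674) / 0.2237 = 2.728 / 0.2237 = 12.195.
n = 12.195² + 3 = 148.72 + 3 = 151.7.
Round up.

n = 152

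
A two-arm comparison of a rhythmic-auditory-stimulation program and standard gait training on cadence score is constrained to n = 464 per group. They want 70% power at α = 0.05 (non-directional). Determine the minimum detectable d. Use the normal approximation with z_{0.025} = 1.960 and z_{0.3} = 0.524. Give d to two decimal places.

d_min ≈ 0.16

For two independent groups of n = 464 each: d_min = (z_{α/2} + z_β)·√(2/n).
z-sum = 1.960 + 0.524 = 2.484.
d_min = 2.484 × √(2/464) = 2.484 × 0.0657 = 0.163.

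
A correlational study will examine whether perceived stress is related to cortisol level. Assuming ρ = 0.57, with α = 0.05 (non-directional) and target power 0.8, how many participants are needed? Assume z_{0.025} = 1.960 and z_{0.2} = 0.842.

Fisher's z: C = ½·ln((1+r)/(1−r)) = ½·ln(3.6512) = 0.6475.
n = ((z_{α/2} + z_β)/C)² + 3.
(1.960 + 0.842) / 0.6475 = 2.802 / 0.6475 = 4.327.
n = 4.327² + 3 = 18.73 + 3 = 21.7.
Round up.

n = 22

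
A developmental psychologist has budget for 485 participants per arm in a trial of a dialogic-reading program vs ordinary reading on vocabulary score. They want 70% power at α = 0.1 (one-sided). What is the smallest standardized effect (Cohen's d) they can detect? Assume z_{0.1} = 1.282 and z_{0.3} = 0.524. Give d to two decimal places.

d_min ≈ 0.12

For two independent groups of n = 485 each: d_min = (z_{α} + z_β)·√(2/n).
z-sum = 1.282 + 0.524 = 1.806.
d_min = 1.806 × √(2/485) = 1.806 × 0.0642 = 0.116.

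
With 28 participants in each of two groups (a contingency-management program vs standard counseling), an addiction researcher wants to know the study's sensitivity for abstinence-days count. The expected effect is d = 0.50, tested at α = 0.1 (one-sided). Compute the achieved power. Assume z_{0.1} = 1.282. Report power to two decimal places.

power ≈ 0.72

For two equal groups, power = Φ(d·√(n/2) − z_{α}).
d·√(n/2) = 0.50 × √(28/2) = 0.50 × 3.742 = 1.871.
z_β = 1.871 − 1.282 = 0.589.
Power = Φ(0.589) = 0.722.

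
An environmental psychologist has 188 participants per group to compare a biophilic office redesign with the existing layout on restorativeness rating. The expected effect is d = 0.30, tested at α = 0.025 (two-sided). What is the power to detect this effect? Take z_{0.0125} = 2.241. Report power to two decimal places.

power ≈ 0.75

For two equal groups, power = Φ(d·√(n/2) − z_{α/2}).
d·√(n/2) = 0.30 × √(188/2) = 0.30 × 9.695 = 2.909.
z_β = 2.909 − 2.241 = 0.668.
Power = Φ(0.668) = 0.748.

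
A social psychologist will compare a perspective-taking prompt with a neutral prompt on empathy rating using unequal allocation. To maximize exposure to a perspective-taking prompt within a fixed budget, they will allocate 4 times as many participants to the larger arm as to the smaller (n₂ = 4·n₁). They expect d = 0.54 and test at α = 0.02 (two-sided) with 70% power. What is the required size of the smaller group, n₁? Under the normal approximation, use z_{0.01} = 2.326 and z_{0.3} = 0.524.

With allocation ratio k = n₂/n₁ = 4, Var(x̄₁−x̄₂) = σ²(1/n₁ + 1/(k·n₁)) = σ²·(k+1)/(k·n₁).
So n₁ = (1 + 1/k)·((z_{α/2} + z_β)/d)² = 1.250 × (2.850/0.54)².
n₁ = 1.250 × 27.85 = 34.8.
Round up: n₁ = 35, giving n₂ = 4 × 35 = 140.

n₁ = 35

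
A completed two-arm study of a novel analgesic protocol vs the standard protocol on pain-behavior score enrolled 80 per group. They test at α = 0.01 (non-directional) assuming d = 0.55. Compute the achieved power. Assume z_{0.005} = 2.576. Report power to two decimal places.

For two equal groups, power = Φ(d·√(n/2) − z_{α/2}).
d·√(n/2) = 0.55 × √(80/2) = 0.55 × 6.325 = 3.479.
z_β = 3.479 − 2.576 = 0.903.
Power = Φ(0.903) = 0.817.

power ≈ 0.82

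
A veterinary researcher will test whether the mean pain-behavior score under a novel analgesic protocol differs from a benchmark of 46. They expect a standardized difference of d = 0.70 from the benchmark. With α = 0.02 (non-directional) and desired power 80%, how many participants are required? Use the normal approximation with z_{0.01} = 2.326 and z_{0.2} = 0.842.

For a one-sample test: n = ((z_{α/2} + z_β) / d)².
z_{α/2} + z_β = 2.326 + 0.842 = 3.168.
n = (3.168 / 0.70)² = 4.526² = 20.48.
Round up.

n = 21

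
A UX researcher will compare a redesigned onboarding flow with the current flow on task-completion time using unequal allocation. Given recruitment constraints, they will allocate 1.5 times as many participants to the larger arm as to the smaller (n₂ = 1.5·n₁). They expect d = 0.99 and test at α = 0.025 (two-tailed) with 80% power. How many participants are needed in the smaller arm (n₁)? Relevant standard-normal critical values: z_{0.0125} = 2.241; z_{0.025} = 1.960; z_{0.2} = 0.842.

n₁ = 17

With allocation ratio k = n₂/n₁ = 1.5, Var(x̄₁−x̄₂) = σ²(1/n₁ + 1/(k·n₁)) = σ²·(k+1)/(k·n₁).
So n₁ = (1 + 1/k)·((z_{α/2} + z_β)/d)² = 1.667 × (3.083/0.99)².
n₁ = 1.667 × 9.70 = 16.2.
Round up: n₁ = 17, giving n₂ = ⌈1.5 × 17⌉ = ⌈25.5⌉ = 26.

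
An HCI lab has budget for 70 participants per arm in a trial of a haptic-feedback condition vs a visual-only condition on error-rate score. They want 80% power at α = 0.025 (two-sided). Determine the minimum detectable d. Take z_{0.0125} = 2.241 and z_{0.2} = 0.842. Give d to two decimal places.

For two independent groups of n = 70 each: d_min = (z_{α/2} + z_β)·√(2/n).
z-sum = 2.241 + 0.842 = 3.083.
d_min = 3.083 × √(2/70) = 3.083 × 0.1690 = 0.521.

d_min ≈ 0.52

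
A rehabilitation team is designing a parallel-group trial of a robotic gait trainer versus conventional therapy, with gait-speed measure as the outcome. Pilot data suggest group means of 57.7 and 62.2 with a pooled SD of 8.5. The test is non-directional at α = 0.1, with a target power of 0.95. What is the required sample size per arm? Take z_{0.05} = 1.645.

Cohen's d = |M₁ − M₂| / SD_pooled = |57.7 − 62.2| / 8.5 = 4.5 / 8.5 = 0.529.
For two independent groups with equal n: n = 2·((z_{α/2} + z_β) / d)².
z_{α/2} + z_β = 1.645 + 1.645 = 3.290.
n = 2 × (3.290 / 0.529)² = 2 × 6.219² = 2 × 38.68 = 77.4.
Round up to the next whole participant.

n = 78 per group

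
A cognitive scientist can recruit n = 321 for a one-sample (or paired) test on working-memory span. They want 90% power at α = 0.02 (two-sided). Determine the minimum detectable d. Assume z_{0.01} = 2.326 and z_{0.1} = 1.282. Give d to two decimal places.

d_min ≈ 0.20

For a single sample (or paired design) of n = 321: d_min = (z_{α/2} + z_β)/√n.
z-sum = 2.326 + 1.282 = 3.608.
d_min = 3.608 / √321 = 3.608 / 17.916 = 0.201.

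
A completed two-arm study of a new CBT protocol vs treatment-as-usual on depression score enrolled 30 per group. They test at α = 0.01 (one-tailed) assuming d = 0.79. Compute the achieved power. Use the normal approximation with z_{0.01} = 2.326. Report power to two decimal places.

For two equal groups, power = Φ(d·√(n/2) − z_{α}).
d·√(n/2) = 0.79 × √(30/2) = 0.79 × 3.873 = 3.060.
z_β = 3.060 − 2.326 = 0.734.
Power = Φ(0.734) = 0.768.

power ≈ 0.77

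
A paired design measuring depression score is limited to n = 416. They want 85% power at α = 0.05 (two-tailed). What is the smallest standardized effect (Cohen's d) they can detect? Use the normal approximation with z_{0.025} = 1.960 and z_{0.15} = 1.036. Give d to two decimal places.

For a single sample (or paired design) of n = 416: d_min = (z_{α/2} + z_β)/√n.
z-sum = 1.960 + 1.036 = 2.996.
d_min = 2.996 / √416 = 2.996 / 20.396 = 0.147.

d_min ≈ 0.15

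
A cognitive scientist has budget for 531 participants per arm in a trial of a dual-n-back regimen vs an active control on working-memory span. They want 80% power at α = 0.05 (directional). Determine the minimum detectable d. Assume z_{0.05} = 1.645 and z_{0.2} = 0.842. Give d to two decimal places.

d_min ≈ 0.15

For two independent groups of n = 531 each: d_min = (z_{α} + z_β)·√(2/n).
z-sum = 1.645 + 0.842 = 2.487.
d_min = 2.487 × √(2/531) = 2.487 × 0.0614 = 0.153.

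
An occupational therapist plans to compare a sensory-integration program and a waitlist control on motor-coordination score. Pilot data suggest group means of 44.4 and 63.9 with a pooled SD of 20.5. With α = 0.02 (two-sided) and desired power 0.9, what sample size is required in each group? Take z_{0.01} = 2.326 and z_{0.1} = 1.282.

n = 29 per group

Cohen's d = |M₁ − M₂| / SD_pooled = |44.4 − 63.9| / 20.5 = 19.5 / 20.5 = 0.951.
For two independent groups with equal n: n = 2·((z_{α/2} + z_β) / d)².
z_{α/2} + z_β = 2.326 + 1.282 = 3.608.
n = 2 × (3.608 / 0.951)² = 2 × 3.794² = 2 × 14.39 = 28.8.
Round up to the next whole participant.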